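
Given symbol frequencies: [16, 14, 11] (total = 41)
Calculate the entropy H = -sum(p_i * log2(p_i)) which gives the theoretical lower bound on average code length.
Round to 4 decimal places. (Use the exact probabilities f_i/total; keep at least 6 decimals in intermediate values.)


Per-symbol terms -p_i * log2(p_i) with p_i = f_i/41:
  p = 16/41 = 0.390244: log2(p) = -1.357552, -p*log2(p) = 0.529776
  p = 14/41 = 0.341463: log2(p) = -1.550197, -p*log2(p) = 0.529336
  p = 11/41 = 0.268293: log2(p) = -1.898120, -p*log2(p) = 0.509252
H = 0.529776 + 0.529336 + 0.509252 = 1.568364

H = 1.5684 bits/symbol


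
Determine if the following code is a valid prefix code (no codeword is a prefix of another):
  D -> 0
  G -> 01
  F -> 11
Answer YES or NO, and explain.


Checking each pair (does one codeword prefix another?):
  D='0' vs G='01': prefix -- VIOLATION

NO -- this is NOT a valid prefix code. D (0) is a prefix of G (01).


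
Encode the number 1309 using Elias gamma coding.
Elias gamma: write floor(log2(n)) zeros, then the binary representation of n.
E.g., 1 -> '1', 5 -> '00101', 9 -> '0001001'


num_bits = floor(log2(1309)) + 1 = 11
leading_zeros = num_bits - 1 = 10
binary(1309) = 10100011101

Elias gamma(1309) = '0000000000' + '10100011101' = 000000000010100011101 (21 bits)


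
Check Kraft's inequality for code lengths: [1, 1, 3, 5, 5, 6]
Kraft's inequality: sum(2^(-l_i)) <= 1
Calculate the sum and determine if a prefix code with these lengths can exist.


Sum = 2^(-1) + 2^(-1) + 2^(-3) + 2^(-5) + 2^(-5) + 2^(-6)
    = 0.5 + 0.5 + 0.125 + 0.03125 + 0.03125 + 0.015625
    = 77/64 = 1.203125
Since 1.203125 > 1, Kraft's inequality is NOT satisfied.
A prefix code with these lengths CANNOT exist.

Kraft sum = 1.203125. Not satisfied.


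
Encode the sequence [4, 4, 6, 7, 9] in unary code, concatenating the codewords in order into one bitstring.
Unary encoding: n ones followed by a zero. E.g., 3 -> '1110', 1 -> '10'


Encode each number as n ones followed by a terminating 0:
  4 -> 11110 (5 bits)
  4 -> 11110 (5 bits)
  6 -> 1111110 (7 bits)
  7 -> 11111110 (8 bits)
  9 -> 1111111110 (10 bits)
Total length = 5 + 5 + 7 + 8 + 10 = 35 bits.

Unary([4, 4, 6, 7, 9]) = 11110111101111110111111101111111110 (35 bits)


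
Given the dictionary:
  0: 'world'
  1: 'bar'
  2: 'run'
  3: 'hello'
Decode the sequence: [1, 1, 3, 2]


Look up each index in the dictionary:
  1 -> 'bar'
  1 -> 'bar'
  3 -> 'hello'
  2 -> 'run'

Decoded: "bar bar hello run"


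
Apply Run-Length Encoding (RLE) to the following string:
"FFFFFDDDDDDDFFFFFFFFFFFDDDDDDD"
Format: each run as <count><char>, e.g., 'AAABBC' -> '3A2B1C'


Scanning runs left to right:
  i=0: run of 'F' x 5 -> '5F'
  i=5: run of 'D' x 7 -> '7D'
  i=12: run of 'F' x 11 -> '11F'
  i=23: run of 'D' x 7 -> '7D'

RLE = 5F7D11F7D


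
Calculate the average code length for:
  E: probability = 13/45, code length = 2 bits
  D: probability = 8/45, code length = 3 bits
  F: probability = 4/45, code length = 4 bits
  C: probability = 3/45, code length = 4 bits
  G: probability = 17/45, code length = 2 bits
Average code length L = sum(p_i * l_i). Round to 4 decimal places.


Weighted contributions p_i * l_i:
  E: (13/45) * 2 = 26/45
  D: (8/45) * 3 = 24/45
  F: (4/45) * 4 = 16/45
  C: (3/45) * 4 = 12/45
  G: (17/45) * 2 = 34/45
Sum = (26 + 24 + 16 + 12 + 34)/45 = 112/45

L = 112/45 = 2.4889 bits/symbol


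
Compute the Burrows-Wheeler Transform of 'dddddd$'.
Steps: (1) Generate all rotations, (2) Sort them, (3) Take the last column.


Rotations (sorted):
  0: $dddddd -> last char: d
  1: d$ddddd -> last char: d
  2: dd$dddd -> last char: d
  3: ddd$ddd -> last char: d
  4: dddd$dd -> last char: d
  5: ddddd$d -> last char: d
  6: dddddd$ -> last char: $


BWT = dddddd$


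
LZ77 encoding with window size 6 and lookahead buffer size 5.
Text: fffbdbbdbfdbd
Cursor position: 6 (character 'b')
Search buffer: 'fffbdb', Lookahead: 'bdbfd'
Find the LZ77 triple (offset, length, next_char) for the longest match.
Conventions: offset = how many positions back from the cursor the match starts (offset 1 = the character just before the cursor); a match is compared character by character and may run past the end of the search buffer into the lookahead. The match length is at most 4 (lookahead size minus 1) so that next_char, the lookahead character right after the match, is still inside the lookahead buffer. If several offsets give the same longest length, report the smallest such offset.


Try each offset into the search buffer:
  offset=1 (pos 5, char 'b'): match length 1
  offset=2 (pos 4, char 'd'): match length 0
  offset=3 (pos 3, char 'b'): match length 3
  offset=4 (pos 2, char 'f'): match length 0
  offset=5 (pos 1, char 'f'): match length 0
  offset=6 (pos 0, char 'f'): match length 0
Longest match has length 3 at offset 3.
next_char = character at position 6 + 3 = 9 -> 'f'

Best match: offset=3, length=3 (matching 'bdb' starting at position 3)
LZ77 triple: (3, 3, 'f')


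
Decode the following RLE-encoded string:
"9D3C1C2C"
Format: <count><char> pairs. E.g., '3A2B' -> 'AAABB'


Expanding each <count><char> pair:
  9D -> 'DDDDDDDDD'
  3C -> 'CCC'
  1C -> 'C'
  2C -> 'CC'

Decoded = DDDDDDDDDCCCCCC


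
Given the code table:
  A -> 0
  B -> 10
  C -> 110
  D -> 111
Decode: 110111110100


Decoding:
110 -> C
111 -> D
110 -> C
10 -> B
0 -> A


Result: CDCBA


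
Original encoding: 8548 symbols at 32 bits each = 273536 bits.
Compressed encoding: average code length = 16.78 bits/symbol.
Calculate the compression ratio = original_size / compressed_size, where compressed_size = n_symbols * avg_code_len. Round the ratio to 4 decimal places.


original_size = n_symbols * orig_bits = 8548 * 32 = 273536 bits
compressed_size = n_symbols * avg_code_len = 8548 * 16.78 = 143435.44 bits
ratio = original_size / compressed_size = 273536 / 143435.44 = 1.907

Compression ratio = 1.907


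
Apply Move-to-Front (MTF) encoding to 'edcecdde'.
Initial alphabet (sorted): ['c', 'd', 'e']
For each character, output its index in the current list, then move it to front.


MTF encoding:
'e': index 2 in ['c', 'd', 'e'] -> ['e', 'c', 'd']
'd': index 2 in ['e', 'c', 'd'] -> ['d', 'e', 'c']
'c': index 2 in ['d', 'e', 'c'] -> ['c', 'd', 'e']
'e': index 2 in ['c', 'd', 'e'] -> ['e', 'c', 'd']
'c': index 1 in ['e', 'c', 'd'] -> ['c', 'e', 'd']
'd': index 2 in ['c', 'e', 'd'] -> ['d', 'c', 'e']
'd': index 0 in ['d', 'c', 'e'] -> ['d', 'c', 'e']
'e': index 2 in ['d', 'c', 'e'] -> ['e', 'd', 'c']


Output: [2, 2, 2, 2, 1, 2, 0, 2]


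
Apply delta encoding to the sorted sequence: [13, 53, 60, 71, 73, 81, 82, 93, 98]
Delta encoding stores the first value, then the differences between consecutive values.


First value: 13
Deltas:
  53 - 13 = 40
  60 - 53 = 7
  71 - 60 = 11
  73 - 71 = 2
  81 - 73 = 8
  82 - 81 = 1
  93 - 82 = 11
  98 - 93 = 5


Delta encoded: [13, 40, 7, 11, 2, 8, 1, 11, 5]


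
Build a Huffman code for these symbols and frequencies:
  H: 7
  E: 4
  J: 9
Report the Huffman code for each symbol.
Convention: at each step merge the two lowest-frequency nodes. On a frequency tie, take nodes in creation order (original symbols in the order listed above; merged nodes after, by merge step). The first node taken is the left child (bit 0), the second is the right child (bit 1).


Huffman tree construction:
Step 1: Merge E(4) + H(7) = 11
Step 2: Merge J(9) + (E+H)(11) = 20
Read each symbol's code off the tree from the root (left child = 0, right child = 1).

Codes:
  H: 11 (length 2)
  E: 10 (length 2)
  J: 0 (length 1)
Average code length: 31/20 = 1.5500 bits/symbol


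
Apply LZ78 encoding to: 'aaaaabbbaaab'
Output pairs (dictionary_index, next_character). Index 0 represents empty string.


LZ78 encoding steps:
Dictionary: {0: ''}
Step 1: w='' (idx 0), next='a' -> output (0, 'a'), add 'a' as idx 1
Step 2: w='a' (idx 1), next='a' -> output (1, 'a'), add 'aa' as idx 2
Step 3: w='aa' (idx 2), next='b' -> output (2, 'b'), add 'aab' as idx 3
Step 4: w='' (idx 0), next='b' -> output (0, 'b'), add 'b' as idx 4
Step 5: w='b' (idx 4), next='a' -> output (4, 'a'), add 'ba' as idx 5
Step 6: w='aab' (idx 3), end of input -> output (3, '')


Encoded: [(0, 'a'), (1, 'a'), (2, 'b'), (0, 'b'), (4, 'a'), (3, '')]


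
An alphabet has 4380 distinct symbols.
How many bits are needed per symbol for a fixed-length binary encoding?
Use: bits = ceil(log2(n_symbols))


log2(4380) = 12.0967
Bracket: 2^12 = 4096 < 4380 <= 2^13 = 8192
So ceil(log2(4380)) = 13

bits = ceil(log2(4380)) = ceil(12.0967) = 13 bits


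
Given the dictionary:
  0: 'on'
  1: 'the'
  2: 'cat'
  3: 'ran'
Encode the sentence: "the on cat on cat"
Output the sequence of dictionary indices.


Look up each word in the dictionary:
  'the' -> 1
  'on' -> 0
  'cat' -> 2
  'on' -> 0
  'cat' -> 2

Encoded: [1, 0, 2, 0, 2]


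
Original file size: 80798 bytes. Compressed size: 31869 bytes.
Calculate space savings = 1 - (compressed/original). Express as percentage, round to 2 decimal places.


ratio = compressed/original = 31869/80798 = 0.394428
savings = 1 - ratio = 1 - 0.394428 = 0.605572
as a percentage: 0.605572 * 100 = 60.56%

Space savings = 1 - 31869/80798 = 60.56%


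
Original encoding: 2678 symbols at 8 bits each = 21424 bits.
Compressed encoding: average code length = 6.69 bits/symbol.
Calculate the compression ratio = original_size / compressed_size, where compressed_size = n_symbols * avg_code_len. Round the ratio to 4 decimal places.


original_size = n_symbols * orig_bits = 2678 * 8 = 21424 bits
compressed_size = n_symbols * avg_code_len = 2678 * 6.69 = 17915.82 bits
ratio = original_size / compressed_size = 21424 / 17915.82 = 1.1958

Compression ratio = 1.1958


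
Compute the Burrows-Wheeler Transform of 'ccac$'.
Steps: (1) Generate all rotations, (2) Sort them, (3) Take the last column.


Rotations (sorted):
  0: $ccac -> last char: c
  1: ac$cc -> last char: c
  2: c$cca -> last char: a
  3: cac$c -> last char: c
  4: ccac$ -> last char: $


BWT = ccac$


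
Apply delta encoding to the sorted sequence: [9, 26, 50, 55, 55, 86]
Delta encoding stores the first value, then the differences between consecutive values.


First value: 9
Deltas:
  26 - 9 = 17
  50 - 26 = 24
  55 - 50 = 5
  55 - 55 = 0
  86 - 55 = 31


Delta encoded: [9, 17, 24, 5, 0, 31]


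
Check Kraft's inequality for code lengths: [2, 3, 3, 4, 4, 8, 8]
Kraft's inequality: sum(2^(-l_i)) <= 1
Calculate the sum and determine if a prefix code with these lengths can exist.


Sum = 2^(-2) + 2^(-3) + 2^(-3) + 2^(-4) + 2^(-4) + 2^(-8) + 2^(-8)
    = 0.25 + 0.125 + 0.125 + 0.0625 + 0.0625 + 0.00390625 + 0.00390625
    = 162/256 = 0.6328125
Since 0.6328125 <= 1, Kraft's inequality IS satisfied.
A prefix code with these lengths CAN exist.

Kraft sum = 0.6328125. Satisfied.


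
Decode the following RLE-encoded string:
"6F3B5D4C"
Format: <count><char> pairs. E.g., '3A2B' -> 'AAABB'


Expanding each <count><char> pair:
  6F -> 'FFFFFF'
  3B -> 'BBB'
  5D -> 'DDDDD'
  4C -> 'CCCC'

Decoded = FFFFFFBBBDDDDDCCCC


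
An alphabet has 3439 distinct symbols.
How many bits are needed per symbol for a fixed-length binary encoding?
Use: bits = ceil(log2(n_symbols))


log2(3439) = 11.7478
Bracket: 2^11 = 2048 < 3439 <= 2^12 = 4096
So ceil(log2(3439)) = 12

bits = ceil(log2(3439)) = ceil(11.7478) = 12 bits


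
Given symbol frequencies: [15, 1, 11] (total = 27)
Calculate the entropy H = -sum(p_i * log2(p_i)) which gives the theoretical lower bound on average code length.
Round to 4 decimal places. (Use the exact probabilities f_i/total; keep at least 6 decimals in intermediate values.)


Per-symbol terms -p_i * log2(p_i) with p_i = f_i/27:
  p = 15/27 = 0.555556: log2(p) = -0.847997, -p*log2(p) = 0.471109
  p = 1/27 = 0.037037: log2(p) = -4.754888, -p*log2(p) = 0.176107
  p = 11/27 = 0.407407: log2(p) = -1.295456, -p*log2(p) = 0.527778
H = 0.471109 + 0.176107 + 0.527778 = 1.174994

H = 1.175 bits/symbol


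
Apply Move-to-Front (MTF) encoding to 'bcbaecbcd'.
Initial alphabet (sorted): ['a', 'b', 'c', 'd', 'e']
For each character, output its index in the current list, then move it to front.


MTF encoding:
'b': index 1 in ['a', 'b', 'c', 'd', 'e'] -> ['b', 'a', 'c', 'd', 'e']
'c': index 2 in ['b', 'a', 'c', 'd', 'e'] -> ['c', 'b', 'a', 'd', 'e']
'b': index 1 in ['c', 'b', 'a', 'd', 'e'] -> ['b', 'c', 'a', 'd', 'e']
'a': index 2 in ['b', 'c', 'a', 'd', 'e'] -> ['a', 'b', 'c', 'd', 'e']
'e': index 4 in ['a', 'b', 'c', 'd', 'e'] -> ['e', 'a', 'b', 'c', 'd']
'c': index 3 in ['e', 'a', 'b', 'c', 'd'] -> ['c', 'e', 'a', 'b', 'd']
'b': index 3 in ['c', 'e', 'a', 'b', 'd'] -> ['b', 'c', 'e', 'a', 'd']
'c': index 1 in ['b', 'c', 'e', 'a', 'd'] -> ['c', 'b', 'e', 'a', 'd']
'd': index 4 in ['c', 'b', 'e', 'a', 'd'] -> ['d', 'c', 'b', 'e', 'a']


Output: [1, 2, 1, 2, 4, 3, 3, 1, 4]


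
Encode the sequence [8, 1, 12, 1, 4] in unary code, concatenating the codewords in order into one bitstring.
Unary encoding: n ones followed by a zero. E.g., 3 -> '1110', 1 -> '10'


Encode each number as n ones followed by a terminating 0:
  8 -> 111111110 (9 bits)
  1 -> 10 (2 bits)
  12 -> 1111111111110 (13 bits)
  1 -> 10 (2 bits)
  4 -> 11110 (5 bits)
Total length = 9 + 2 + 13 + 2 + 5 = 31 bits.

Unary([8, 1, 12, 1, 4]) = 1111111101011111111111101011110 (31 bits)


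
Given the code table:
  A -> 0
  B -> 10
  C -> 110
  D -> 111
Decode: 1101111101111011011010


Decoding:
110 -> C
111 -> D
110 -> C
111 -> D
10 -> B
110 -> C
110 -> C
10 -> B


Result: CDCDBCCB


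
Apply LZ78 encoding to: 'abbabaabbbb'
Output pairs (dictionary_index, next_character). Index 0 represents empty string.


LZ78 encoding steps:
Dictionary: {0: ''}
Step 1: w='' (idx 0), next='a' -> output (0, 'a'), add 'a' as idx 1
Step 2: w='' (idx 0), next='b' -> output (0, 'b'), add 'b' as idx 2
Step 3: w='b' (idx 2), next='a' -> output (2, 'a'), add 'ba' as idx 3
Step 4: w='ba' (idx 3), next='a' -> output (3, 'a'), add 'baa' as idx 4
Step 5: w='b' (idx 2), next='b' -> output (2, 'b'), add 'bb' as idx 5
Step 6: w='bb' (idx 5), end of input -> output (5, '')


Encoded: [(0, 'a'), (0, 'b'), (2, 'a'), (3, 'a'), (2, 'b'), (5, '')]


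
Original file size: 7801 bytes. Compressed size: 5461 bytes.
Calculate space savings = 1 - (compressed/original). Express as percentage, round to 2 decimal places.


ratio = compressed/original = 5461/7801 = 0.700038
savings = 1 - ratio = 1 - 0.700038 = 0.299962
as a percentage: 0.299962 * 100 = 30.0%

Space savings = 1 - 5461/7801 = 30.0%


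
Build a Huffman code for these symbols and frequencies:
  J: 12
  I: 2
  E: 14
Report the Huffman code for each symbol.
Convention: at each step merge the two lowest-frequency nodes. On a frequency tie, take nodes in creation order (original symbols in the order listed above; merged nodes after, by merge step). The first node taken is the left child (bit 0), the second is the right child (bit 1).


Huffman tree construction:
Step 1: Merge I(2) + J(12) = 14
Step 2: Merge E(14) + (I+J)(14) = 28
Read each symbol's code off the tree from the root (left child = 0, right child = 1).

Codes:
  J: 11 (length 2)
  I: 10 (length 2)
  E: 0 (length 1)
Average code length: 42/28 = 1.5000 bits/symbol


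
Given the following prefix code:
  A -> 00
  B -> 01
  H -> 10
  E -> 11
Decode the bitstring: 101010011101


Decoding step by step:
Bits 10 -> H
Bits 10 -> H
Bits 10 -> H
Bits 01 -> B
Bits 11 -> E
Bits 01 -> B


Decoded message: HHHBEB


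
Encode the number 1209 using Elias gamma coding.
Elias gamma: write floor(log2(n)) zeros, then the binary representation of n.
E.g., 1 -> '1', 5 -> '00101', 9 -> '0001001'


num_bits = floor(log2(1209)) + 1 = 11
leading_zeros = num_bits - 1 = 10
binary(1209) = 10010111001

Elias gamma(1209) = '0000000000' + '10010111001' = 000000000010010111001 (21 bits)


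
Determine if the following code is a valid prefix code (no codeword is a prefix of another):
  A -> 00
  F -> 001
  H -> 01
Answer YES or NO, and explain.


Checking each pair (does one codeword prefix another?):
  A='00' vs F='001': prefix -- VIOLATION

NO -- this is NOT a valid prefix code. A (00) is a prefix of F (001).


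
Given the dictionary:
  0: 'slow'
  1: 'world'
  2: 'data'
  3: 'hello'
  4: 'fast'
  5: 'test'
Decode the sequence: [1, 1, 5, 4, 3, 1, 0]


Look up each index in the dictionary:
  1 -> 'world'
  1 -> 'world'
  5 -> 'test'
  4 -> 'fast'
  3 -> 'hello'
  1 -> 'world'
  0 -> 'slow'

Decoded: "world world test fast hello world slow"


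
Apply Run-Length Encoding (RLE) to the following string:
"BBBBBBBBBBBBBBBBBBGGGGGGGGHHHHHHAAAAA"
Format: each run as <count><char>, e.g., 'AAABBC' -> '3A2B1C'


Scanning runs left to right:
  i=0: run of 'B' x 18 -> '18B'
  i=18: run of 'G' x 8 -> '8G'
  i=26: run of 'H' x 6 -> '6H'
  i=32: run of 'A' x 5 -> '5A'

RLE = 18B8G6H5A


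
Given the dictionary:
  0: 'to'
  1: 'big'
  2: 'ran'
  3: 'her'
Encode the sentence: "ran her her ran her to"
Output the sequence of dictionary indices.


Look up each word in the dictionary:
  'ran' -> 2
  'her' -> 3
  'her' -> 3
  'ran' -> 2
  'her' -> 3
  'to' -> 0

Encoded: [2, 3, 3, 2, 3, 0]


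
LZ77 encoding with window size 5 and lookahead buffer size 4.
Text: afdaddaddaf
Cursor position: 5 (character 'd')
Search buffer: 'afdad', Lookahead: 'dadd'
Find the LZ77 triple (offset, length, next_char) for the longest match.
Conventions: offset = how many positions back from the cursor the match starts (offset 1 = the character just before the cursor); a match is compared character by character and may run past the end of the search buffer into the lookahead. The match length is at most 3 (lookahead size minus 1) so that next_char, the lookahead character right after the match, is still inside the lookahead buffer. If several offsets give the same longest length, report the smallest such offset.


Try each offset into the search buffer:
  offset=1 (pos 4, char 'd'): match length 1
  offset=2 (pos 3, char 'a'): match length 0
  offset=3 (pos 2, char 'd'): match length 3
  offset=4 (pos 1, char 'f'): match length 0
  offset=5 (pos 0, char 'a'): match length 0
Longest match has length 3 at offset 3.
next_char = character at position 5 + 3 = 8 -> 'd'

Best match: offset=3, length=3 (matching 'dad' starting at position 2)
LZ77 triple: (3, 3, 'd')


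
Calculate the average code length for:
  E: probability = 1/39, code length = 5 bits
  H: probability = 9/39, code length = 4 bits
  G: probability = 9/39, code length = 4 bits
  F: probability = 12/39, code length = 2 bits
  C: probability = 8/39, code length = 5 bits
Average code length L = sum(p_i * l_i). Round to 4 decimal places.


Weighted contributions p_i * l_i:
  E: (1/39) * 5 = 5/39
  H: (9/39) * 4 = 36/39
  G: (9/39) * 4 = 36/39
  F: (12/39) * 2 = 24/39
  C: (8/39) * 5 = 40/39
Sum = (5 + 36 + 36 + 24 + 40)/39 = 141/39

L = 141/39 = 3.6154 bits/symbol


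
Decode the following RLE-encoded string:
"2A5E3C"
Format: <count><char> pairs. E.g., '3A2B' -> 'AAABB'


Expanding each <count><char> pair:
  2A -> 'AA'
  5E -> 'EEEEE'
  3C -> 'CCC'

Decoded = AAEEEEECCC


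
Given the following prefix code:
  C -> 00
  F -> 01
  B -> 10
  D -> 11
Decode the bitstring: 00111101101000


Decoding step by step:
Bits 00 -> C
Bits 11 -> D
Bits 11 -> D
Bits 01 -> F
Bits 10 -> B
Bits 10 -> B
Bits 00 -> C


Decoded message: CDDFBBC


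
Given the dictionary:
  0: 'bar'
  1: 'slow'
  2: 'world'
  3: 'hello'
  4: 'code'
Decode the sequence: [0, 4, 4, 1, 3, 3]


Look up each index in the dictionary:
  0 -> 'bar'
  4 -> 'code'
  4 -> 'code'
  1 -> 'slow'
  3 -> 'hello'
  3 -> 'hello'

Decoded: "bar code code slow hello hello"


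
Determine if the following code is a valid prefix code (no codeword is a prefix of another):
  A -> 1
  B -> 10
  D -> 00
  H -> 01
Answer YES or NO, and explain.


Checking each pair (does one codeword prefix another?):
  A='1' vs B='10': prefix -- VIOLATION

NO -- this is NOT a valid prefix code. A (1) is a prefix of B (10).


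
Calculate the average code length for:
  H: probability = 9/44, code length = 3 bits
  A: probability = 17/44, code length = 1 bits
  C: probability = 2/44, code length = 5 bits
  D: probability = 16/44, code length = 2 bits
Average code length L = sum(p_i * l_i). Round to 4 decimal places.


Weighted contributions p_i * l_i:
  H: (9/44) * 3 = 27/44
  A: (17/44) * 1 = 17/44
  C: (2/44) * 5 = 10/44
  D: (16/44) * 2 = 32/44
Sum = (27 + 17 + 10 + 32)/44 = 86/44

L = 86/44 = 1.9545 bits/symbol


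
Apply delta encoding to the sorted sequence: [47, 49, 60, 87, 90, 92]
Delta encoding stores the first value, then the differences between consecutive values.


First value: 47
Deltas:
  49 - 47 = 2
  60 - 49 = 11
  87 - 60 = 27
  90 - 87 = 3
  92 - 90 = 2


Delta encoded: [47, 2, 11, 27, 3, 2]


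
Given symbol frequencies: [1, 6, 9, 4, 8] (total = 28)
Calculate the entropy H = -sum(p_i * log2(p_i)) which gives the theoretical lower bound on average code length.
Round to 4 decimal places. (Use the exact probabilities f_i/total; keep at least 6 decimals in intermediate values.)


Per-symbol terms -p_i * log2(p_i) with p_i = f_i/28:
  p = 1/28 = 0.035714: log2(p) = -4.807355, -p*log2(p) = 0.171691
  p = 6/28 = 0.214286: log2(p) = -2.222392, -p*log2(p) = 0.476227
  p = 9/28 = 0.321429: log2(p) = -1.637430, -p*log2(p) = 0.526317
  p = 4/28 = 0.142857: log2(p) = -2.807355, -p*log2(p) = 0.401051
  p = 8/28 = 0.285714: log2(p) = -1.807355, -p*log2(p) = 0.516387
H = 0.171691 + 0.476227 + 0.526317 + 0.401051 + 0.516387 = 2.091673

H = 2.0917 bits/symbol


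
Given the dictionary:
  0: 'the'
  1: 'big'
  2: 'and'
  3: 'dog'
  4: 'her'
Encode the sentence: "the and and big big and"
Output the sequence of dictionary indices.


Look up each word in the dictionary:
  'the' -> 0
  'and' -> 2
  'and' -> 2
  'big' -> 1
  'big' -> 1
  'and' -> 2

Encoded: [0, 2, 2, 1, 1, 2]


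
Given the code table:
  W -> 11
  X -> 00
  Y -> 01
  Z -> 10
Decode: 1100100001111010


Decoding:
11 -> W
00 -> X
10 -> Z
00 -> X
01 -> Y
11 -> W
10 -> Z
10 -> Z


Result: WXZXYWZZ


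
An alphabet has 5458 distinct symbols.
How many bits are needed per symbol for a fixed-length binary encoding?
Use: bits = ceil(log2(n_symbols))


log2(5458) = 12.4142
Bracket: 2^12 = 4096 < 5458 <= 2^13 = 8192
So ceil(log2(5458)) = 13

bits = ceil(log2(5458)) = ceil(12.4142) = 13 bits


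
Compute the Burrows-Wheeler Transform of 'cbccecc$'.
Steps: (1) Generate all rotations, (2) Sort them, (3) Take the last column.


Rotations (sorted):
  0: $cbccecc -> last char: c
  1: bccecc$c -> last char: c
  2: c$cbccec -> last char: c
  3: cbccecc$ -> last char: $
  4: cc$cbcce -> last char: e
  5: ccecc$cb -> last char: b
  6: cecc$cbc -> last char: c
  7: ecc$cbcc -> last char: c


BWT = ccc$ebcc


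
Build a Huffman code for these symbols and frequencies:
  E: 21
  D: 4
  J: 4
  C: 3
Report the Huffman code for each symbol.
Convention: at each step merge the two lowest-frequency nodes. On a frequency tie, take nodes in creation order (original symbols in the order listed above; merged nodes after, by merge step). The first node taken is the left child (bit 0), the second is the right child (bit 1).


Huffman tree construction:
Step 1: Merge C(3) + D(4) = 7
Step 2: Merge J(4) + (C+D)(7) = 11
Step 3: Merge (J+(C+D))(11) + E(21) = 32
Read each symbol's code off the tree from the root (left child = 0, right child = 1).

Codes:
  E: 1 (length 1)
  D: 011 (length 3)
  J: 00 (length 2)
  C: 010 (length 3)
Average code length: 50/32 = 1.5625 bits/symbol


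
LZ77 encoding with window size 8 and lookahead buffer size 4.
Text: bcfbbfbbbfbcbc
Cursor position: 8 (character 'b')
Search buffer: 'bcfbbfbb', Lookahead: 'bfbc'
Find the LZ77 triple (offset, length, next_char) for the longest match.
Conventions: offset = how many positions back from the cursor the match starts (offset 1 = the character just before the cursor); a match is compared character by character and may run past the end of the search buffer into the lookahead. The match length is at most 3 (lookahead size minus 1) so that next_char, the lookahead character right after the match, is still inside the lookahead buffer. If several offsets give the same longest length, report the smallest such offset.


Try each offset into the search buffer:
  offset=1 (pos 7, char 'b'): match length 1
  offset=2 (pos 6, char 'b'): match length 1
  offset=3 (pos 5, char 'f'): match length 0
  offset=4 (pos 4, char 'b'): match length 3
  offset=5 (pos 3, char 'b'): match length 1
  offset=6 (pos 2, char 'f'): match length 0
  offset=7 (pos 1, char 'c'): match length 0
  offset=8 (pos 0, char 'b'): match length 1
Longest match has length 3 at offset 4.
next_char = character at position 8 + 3 = 11 -> 'c'

Best match: offset=4, length=3 (matching 'bfb' starting at position 4)
LZ77 triple: (4, 3, 'c')


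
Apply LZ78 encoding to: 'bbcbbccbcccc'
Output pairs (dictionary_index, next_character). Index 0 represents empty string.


LZ78 encoding steps:
Dictionary: {0: ''}
Step 1: w='' (idx 0), next='b' -> output (0, 'b'), add 'b' as idx 1
Step 2: w='b' (idx 1), next='c' -> output (1, 'c'), add 'bc' as idx 2
Step 3: w='b' (idx 1), next='b' -> output (1, 'b'), add 'bb' as idx 3
Step 4: w='' (idx 0), next='c' -> output (0, 'c'), add 'c' as idx 4
Step 5: w='c' (idx 4), next='b' -> output (4, 'b'), add 'cb' as idx 5
Step 6: w='c' (idx 4), next='c' -> output (4, 'c'), add 'cc' as idx 6
Step 7: w='cc' (idx 6), end of input -> output (6, '')


Encoded: [(0, 'b'), (1, 'c'), (1, 'b'), (0, 'c'), (4, 'b'), (4, 'c'), (6, '')]


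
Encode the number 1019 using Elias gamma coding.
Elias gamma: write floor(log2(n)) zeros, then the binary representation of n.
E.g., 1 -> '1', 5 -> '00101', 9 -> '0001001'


num_bits = floor(log2(1019)) + 1 = 10
leading_zeros = num_bits - 1 = 9
binary(1019) = 1111111011

Elias gamma(1019) = '000000000' + '1111111011' = 0000000001111111011 (19 bits)


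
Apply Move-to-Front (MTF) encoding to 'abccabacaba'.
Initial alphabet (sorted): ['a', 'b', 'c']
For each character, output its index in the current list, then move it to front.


MTF encoding:
'a': index 0 in ['a', 'b', 'c'] -> ['a', 'b', 'c']
'b': index 1 in ['a', 'b', 'c'] -> ['b', 'a', 'c']
'c': index 2 in ['b', 'a', 'c'] -> ['c', 'b', 'a']
'c': index 0 in ['c', 'b', 'a'] -> ['c', 'b', 'a']
'a': index 2 in ['c', 'b', 'a'] -> ['a', 'c', 'b']
'b': index 2 in ['a', 'c', 'b'] -> ['b', 'a', 'c']
'a': index 1 in ['b', 'a', 'c'] -> ['a', 'b', 'c']
'c': index 2 in ['a', 'b', 'c'] -> ['c', 'a', 'b']
'a': index 1 in ['c', 'a', 'b'] -> ['a', 'c', 'b']
'b': index 2 in ['a', 'c', 'b'] -> ['b', 'a', 'c']
'a': index 1 in ['b', 'a', 'c'] -> ['a', 'b', 'c']


Output: [0, 1, 2, 0, 2, 2, 1, 2, 1, 2, 1]


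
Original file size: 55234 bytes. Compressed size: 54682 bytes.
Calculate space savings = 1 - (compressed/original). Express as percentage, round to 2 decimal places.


ratio = compressed/original = 54682/55234 = 0.990006
savings = 1 - ratio = 1 - 0.990006 = 0.009994
as a percentage: 0.009994 * 100 = 1.0%

Space savings = 1 - 54682/55234 = 1.0%


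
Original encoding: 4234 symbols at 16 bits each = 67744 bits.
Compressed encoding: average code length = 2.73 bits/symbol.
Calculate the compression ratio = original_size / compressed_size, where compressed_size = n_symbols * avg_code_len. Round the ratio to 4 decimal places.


original_size = n_symbols * orig_bits = 4234 * 16 = 67744 bits
compressed_size = n_symbols * avg_code_len = 4234 * 2.73 = 11558.82 bits
ratio = original_size / compressed_size = 67744 / 11558.82 = 5.8608

Compression ratio = 5.8608


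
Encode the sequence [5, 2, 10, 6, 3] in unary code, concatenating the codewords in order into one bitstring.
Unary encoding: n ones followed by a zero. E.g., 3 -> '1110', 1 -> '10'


Encode each number as n ones followed by a terminating 0:
  5 -> 111110 (6 bits)
  2 -> 110 (3 bits)
  10 -> 11111111110 (11 bits)
  6 -> 1111110 (7 bits)
  3 -> 1110 (4 bits)
Total length = 6 + 3 + 11 + 7 + 4 = 31 bits.

Unary([5, 2, 10, 6, 3]) = 1111101101111111111011111101110 (31 bits)


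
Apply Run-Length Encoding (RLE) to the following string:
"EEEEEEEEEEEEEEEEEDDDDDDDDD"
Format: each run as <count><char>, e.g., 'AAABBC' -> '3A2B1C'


Scanning runs left to right:
  i=0: run of 'E' x 17 -> '17E'
  i=17: run of 'D' x 9 -> '9D'

RLE = 17E9D


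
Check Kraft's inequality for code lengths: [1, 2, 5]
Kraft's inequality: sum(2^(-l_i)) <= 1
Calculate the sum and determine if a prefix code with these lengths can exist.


Sum = 2^(-1) + 2^(-2) + 2^(-5)
    = 0.5 + 0.25 + 0.03125
    = 25/32 = 0.78125
Since 0.78125 <= 1, Kraft's inequality IS satisfied.
A prefix code with these lengths CAN exist.

Kraft sum = 0.78125. Satisfied.


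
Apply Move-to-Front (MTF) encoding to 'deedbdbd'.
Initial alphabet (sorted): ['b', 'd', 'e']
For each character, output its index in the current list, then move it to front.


MTF encoding:
'd': index 1 in ['b', 'd', 'e'] -> ['d', 'b', 'e']
'e': index 2 in ['d', 'b', 'e'] -> ['e', 'd', 'b']
'e': index 0 in ['e', 'd', 'b'] -> ['e', 'd', 'b']
'd': index 1 in ['e', 'd', 'b'] -> ['d', 'e', 'b']
'b': index 2 in ['d', 'e', 'b'] -> ['b', 'd', 'e']
'd': index 1 in ['b', 'd', 'e'] -> ['d', 'b', 'e']
'b': index 1 in ['d', 'b', 'e'] -> ['b', 'd', 'e']
'd': index 1 in ['b', 'd', 'e'] -> ['d', 'b', 'e']


Output: [1, 2, 0, 1, 2, 1, 1, 1]


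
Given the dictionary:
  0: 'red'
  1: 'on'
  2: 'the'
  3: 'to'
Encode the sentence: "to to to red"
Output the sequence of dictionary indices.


Look up each word in the dictionary:
  'to' -> 3
  'to' -> 3
  'to' -> 3
  'red' -> 0

Encoded: [3, 3, 3, 0]


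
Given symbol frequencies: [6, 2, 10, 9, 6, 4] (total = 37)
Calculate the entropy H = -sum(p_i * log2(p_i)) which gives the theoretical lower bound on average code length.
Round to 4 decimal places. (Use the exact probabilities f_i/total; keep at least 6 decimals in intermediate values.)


Per-symbol terms -p_i * log2(p_i) with p_i = f_i/37:
  p = 6/37 = 0.162162: log2(p) = -2.624491, -p*log2(p) = 0.425593
  p = 2/37 = 0.054054: log2(p) = -4.209453, -p*log2(p) = 0.227538
  p = 10/37 = 0.270270: log2(p) = -1.887525, -p*log2(p) = 0.510142
  p = 9/37 = 0.243243: log2(p) = -2.039528, -p*log2(p) = 0.496101
  p = 6/37 = 0.162162: log2(p) = -2.624491, -p*log2(p) = 0.425593
  p = 4/37 = 0.108108: log2(p) = -3.209453, -p*log2(p) = 0.346968
H = 0.425593 + 0.227538 + 0.510142 + 0.496101 + 0.425593 + 0.346968 = 2.431935

H = 2.4319 bits/symbol


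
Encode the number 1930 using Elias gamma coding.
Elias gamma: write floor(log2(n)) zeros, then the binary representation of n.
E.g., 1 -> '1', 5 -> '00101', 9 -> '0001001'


num_bits = floor(log2(1930)) + 1 = 11
leading_zeros = num_bits - 1 = 10
binary(1930) = 11110001010

Elias gamma(1930) = '0000000000' + '11110001010' = 000000000011110001010 (21 bits)


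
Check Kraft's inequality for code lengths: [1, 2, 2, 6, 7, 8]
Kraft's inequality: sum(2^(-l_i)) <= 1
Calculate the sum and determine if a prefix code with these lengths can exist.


Sum = 2^(-1) + 2^(-2) + 2^(-2) + 2^(-6) + 2^(-7) + 2^(-8)
    = 0.5 + 0.25 + 0.25 + 0.015625 + 0.0078125 + 0.00390625
    = 263/256 = 1.02734375
Since 1.02734375 > 1, Kraft's inequality is NOT satisfied.
A prefix code with these lengths CANNOT exist.

Kraft sum = 1.02734375. Not satisfied.


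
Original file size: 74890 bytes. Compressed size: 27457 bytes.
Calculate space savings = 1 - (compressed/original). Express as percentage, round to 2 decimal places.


ratio = compressed/original = 27457/74890 = 0.366631
savings = 1 - ratio = 1 - 0.366631 = 0.633369
as a percentage: 0.633369 * 100 = 63.34%

Space savings = 1 - 27457/74890 = 63.34%


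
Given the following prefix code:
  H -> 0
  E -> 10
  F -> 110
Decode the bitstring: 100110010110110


Decoding step by step:
Bits 10 -> E
Bits 0 -> H
Bits 110 -> F
Bits 0 -> H
Bits 10 -> E
Bits 110 -> F
Bits 110 -> F


Decoded message: EHFHEFF


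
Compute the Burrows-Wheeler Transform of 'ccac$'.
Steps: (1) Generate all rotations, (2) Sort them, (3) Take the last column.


Rotations (sorted):
  0: $ccac -> last char: c
  1: ac$cc -> last char: c
  2: c$cca -> last char: a
  3: cac$c -> last char: c
  4: ccac$ -> last char: $


BWT = ccac$


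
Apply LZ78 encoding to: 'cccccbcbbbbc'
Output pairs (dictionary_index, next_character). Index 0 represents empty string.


LZ78 encoding steps:
Dictionary: {0: ''}
Step 1: w='' (idx 0), next='c' -> output (0, 'c'), add 'c' as idx 1
Step 2: w='c' (idx 1), next='c' -> output (1, 'c'), add 'cc' as idx 2
Step 3: w='cc' (idx 2), next='b' -> output (2, 'b'), add 'ccb' as idx 3
Step 4: w='c' (idx 1), next='b' -> output (1, 'b'), add 'cb' as idx 4
Step 5: w='' (idx 0), next='b' -> output (0, 'b'), add 'b' as idx 5
Step 6: w='b' (idx 5), next='b' -> output (5, 'b'), add 'bb' as idx 6
Step 7: w='c' (idx 1), end of input -> output (1, '')


Encoded: [(0, 'c'), (1, 'c'), (2, 'b'), (1, 'b'), (0, 'b'), (5, 'b'), (1, '')]


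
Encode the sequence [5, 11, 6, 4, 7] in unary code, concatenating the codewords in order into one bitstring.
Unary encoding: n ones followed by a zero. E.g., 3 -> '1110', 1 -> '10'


Encode each number as n ones followed by a terminating 0:
  5 -> 111110 (6 bits)
  11 -> 111111111110 (12 bits)
  6 -> 1111110 (7 bits)
  4 -> 11110 (5 bits)
  7 -> 11111110 (8 bits)
Total length = 6 + 12 + 7 + 5 + 8 = 38 bits.

Unary([5, 11, 6, 4, 7]) = 11111011111111111011111101111011111110 (38 bits)


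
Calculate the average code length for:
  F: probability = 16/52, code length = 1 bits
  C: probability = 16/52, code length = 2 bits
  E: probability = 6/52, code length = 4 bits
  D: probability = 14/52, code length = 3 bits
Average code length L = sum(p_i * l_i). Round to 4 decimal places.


Weighted contributions p_i * l_i:
  F: (16/52) * 1 = 16/52
  C: (16/52) * 2 = 32/52
  E: (6/52) * 4 = 24/52
  D: (14/52) * 3 = 42/52
Sum = (16 + 32 + 24 + 42)/52 = 114/52

L = 114/52 = 2.1923 bits/symbol


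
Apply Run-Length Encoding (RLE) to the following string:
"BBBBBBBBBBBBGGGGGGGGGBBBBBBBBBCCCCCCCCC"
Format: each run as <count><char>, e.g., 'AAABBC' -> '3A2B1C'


Scanning runs left to right:
  i=0: run of 'B' x 12 -> '12B'
  i=12: run of 'G' x 9 -> '9G'
  i=21: run of 'B' x 9 -> '9B'
  i=30: run of 'C' x 9 -> '9C'

RLE = 12B9G9B9C


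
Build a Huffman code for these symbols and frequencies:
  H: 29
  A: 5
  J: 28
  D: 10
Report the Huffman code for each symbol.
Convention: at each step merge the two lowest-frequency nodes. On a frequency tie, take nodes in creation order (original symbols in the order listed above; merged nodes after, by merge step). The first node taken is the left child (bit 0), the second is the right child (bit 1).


Huffman tree construction:
Step 1: Merge A(5) + D(10) = 15
Step 2: Merge (A+D)(15) + J(28) = 43
Step 3: Merge H(29) + ((A+D)+J)(43) = 72
Read each symbol's code off the tree from the root (left child = 0, right child = 1).

Codes:
  H: 0 (length 1)
  A: 100 (length 3)
  J: 11 (length 2)
  D: 101 (length 3)
Average code length: 130/72 = 1.8056 bits/symbol


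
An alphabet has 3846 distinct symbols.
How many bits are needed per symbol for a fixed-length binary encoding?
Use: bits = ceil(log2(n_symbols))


log2(3846) = 11.9091
Bracket: 2^11 = 2048 < 3846 <= 2^12 = 4096
So ceil(log2(3846)) = 12

bits = ceil(log2(3846)) = ceil(11.9091) = 12 bits


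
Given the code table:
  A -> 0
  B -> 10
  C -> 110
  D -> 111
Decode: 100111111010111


Decoding:
10 -> B
0 -> A
111 -> D
111 -> D
0 -> A
10 -> B
111 -> D


Result: BADDABD


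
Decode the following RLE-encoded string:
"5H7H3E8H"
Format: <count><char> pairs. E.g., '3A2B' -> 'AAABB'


Expanding each <count><char> pair:
  5H -> 'HHHHH'
  7H -> 'HHHHHHH'
  3E -> 'EEE'
  8H -> 'HHHHHHHH'

Decoded = HHHHHHHHHHHHEEEHHHHHHHH


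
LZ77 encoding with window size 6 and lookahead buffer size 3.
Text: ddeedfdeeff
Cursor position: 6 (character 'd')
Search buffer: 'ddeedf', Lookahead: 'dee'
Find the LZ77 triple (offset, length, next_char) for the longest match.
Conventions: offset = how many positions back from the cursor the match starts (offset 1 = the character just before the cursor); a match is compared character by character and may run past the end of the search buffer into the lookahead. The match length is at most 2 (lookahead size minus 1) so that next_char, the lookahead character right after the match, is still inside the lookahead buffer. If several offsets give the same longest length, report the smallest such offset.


Try each offset into the search buffer:
  offset=1 (pos 5, char 'f'): match length 0
  offset=2 (pos 4, char 'd'): match length 1
  offset=3 (pos 3, char 'e'): match length 0
  offset=4 (pos 2, char 'e'): match length 0
  offset=5 (pos 1, char 'd'): match length 2
  offset=6 (pos 0, char 'd'): match length 1
Longest match has length 2 at offset 5.
next_char = character at position 6 + 2 = 8 -> 'e'

Best match: offset=5, length=2 (matching 'de' starting at position 1)
LZ77 triple: (5, 2, 'e')


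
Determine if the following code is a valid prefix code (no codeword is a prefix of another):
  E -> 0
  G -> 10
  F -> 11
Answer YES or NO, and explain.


Checking each pair (does one codeword prefix another?):
  E='0' vs G='10': no prefix
  E='0' vs F='11': no prefix
  G='10' vs E='0': no prefix
  G='10' vs F='11': no prefix
  F='11' vs E='0': no prefix
  F='11' vs G='10': no prefix
No violation found over all pairs.

YES -- this is a valid prefix code. No codeword is a prefix of any other codeword.


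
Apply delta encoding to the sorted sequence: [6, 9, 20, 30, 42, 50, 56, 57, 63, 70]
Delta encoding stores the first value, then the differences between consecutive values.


First value: 6
Deltas:
  9 - 6 = 3
  20 - 9 = 11
  30 - 20 = 10
  42 - 30 = 12
  50 - 42 = 8
  56 - 50 = 6
  57 - 56 = 1
  63 - 57 = 6
  70 - 63 = 7


Delta encoded: [6, 3, 11, 10, 12, 8, 6, 1, 6, 7]


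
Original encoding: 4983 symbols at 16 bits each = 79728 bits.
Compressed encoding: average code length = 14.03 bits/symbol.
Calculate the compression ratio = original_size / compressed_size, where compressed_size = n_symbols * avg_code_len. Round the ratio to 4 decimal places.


original_size = n_symbols * orig_bits = 4983 * 16 = 79728 bits
compressed_size = n_symbols * avg_code_len = 4983 * 14.03 = 69911.49 bits
ratio = original_size / compressed_size = 79728 / 69911.49 = 1.1404

Compression ratio = 1.1404


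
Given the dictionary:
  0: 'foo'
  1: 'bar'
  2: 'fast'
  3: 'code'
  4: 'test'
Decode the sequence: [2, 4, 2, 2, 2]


Look up each index in the dictionary:
  2 -> 'fast'
  4 -> 'test'
  2 -> 'fast'
  2 -> 'fast'
  2 -> 'fast'

Decoded: "fast test fast fast fast"


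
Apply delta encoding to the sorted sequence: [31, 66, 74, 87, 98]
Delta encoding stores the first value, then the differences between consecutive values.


First value: 31
Deltas:
  66 - 31 = 35
  74 - 66 = 8
  87 - 74 = 13
  98 - 87 = 11


Delta encoded: [31, 35, 8, 13, 11]


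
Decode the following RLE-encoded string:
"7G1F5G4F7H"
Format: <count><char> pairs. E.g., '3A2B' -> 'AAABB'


Expanding each <count><char> pair:
  7G -> 'GGGGGGG'
  1F -> 'F'
  5G -> 'GGGGG'
  4F -> 'FFFF'
  7H -> 'HHHHHHH'

Decoded = GGGGGGGFGGGGGFFFFHHHHHHH


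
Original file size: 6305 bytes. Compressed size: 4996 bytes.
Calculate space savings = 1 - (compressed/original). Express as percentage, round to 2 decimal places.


ratio = compressed/original = 4996/6305 = 0.792387
savings = 1 - ratio = 1 - 0.792387 = 0.207613
as a percentage: 0.207613 * 100 = 20.76%

Space savings = 1 - 4996/6305 = 20.76%


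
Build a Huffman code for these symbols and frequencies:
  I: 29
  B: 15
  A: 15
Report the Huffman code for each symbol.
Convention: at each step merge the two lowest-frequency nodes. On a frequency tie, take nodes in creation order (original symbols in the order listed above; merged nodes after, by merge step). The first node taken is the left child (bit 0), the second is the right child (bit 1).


Huffman tree construction:
Step 1: Merge B(15) + A(15) = 30
Step 2: Merge I(29) + (B+A)(30) = 59
Read each symbol's code off the tree from the root (left child = 0, right child = 1).

Codes:
  I: 0 (length 1)
  B: 10 (length 2)
  A: 11 (length 2)
Average code length: 89/59 = 1.5085 bits/symbol
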